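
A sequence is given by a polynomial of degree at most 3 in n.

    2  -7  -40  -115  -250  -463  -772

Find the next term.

D1: -9, -33, -75, -135, -213, -309
D2: -24, -42, -60, -78, -96
D3: -18, -18, -18, -18
Constant third difference = -18, so extend:
-96 − 18 = -114;  -309 − 114 = -423;  -772 − 423 = -1195

-1195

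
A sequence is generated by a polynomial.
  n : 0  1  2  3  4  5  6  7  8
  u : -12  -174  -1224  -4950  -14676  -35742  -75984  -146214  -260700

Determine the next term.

-437646

First differences: -162  -1050  -3726  -9726  -21066  -40242  -70230  -114486
Second differences: -888  -2676  -6000  -11340  -19176  -29988  -44256
Third differences: -1788  -3324  -5340  -7836  -10812  -14268
Fourth differences: -1536  -2016  -2496  -2976  -3456
Fifth differences: -480  -480  -480  -480
Constant fifth difference = -480, so extend:
-3456 − 480 = -3936;  -14268 − 3936 = -18204;  -44256 − 18204 = -62460;  -114486 − 62460 = -176946;  -260700 − 176946 = -437646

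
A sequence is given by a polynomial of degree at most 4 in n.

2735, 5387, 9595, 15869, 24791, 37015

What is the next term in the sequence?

53267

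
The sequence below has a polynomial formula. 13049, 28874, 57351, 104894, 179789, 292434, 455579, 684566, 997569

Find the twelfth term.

D1: 15825, 28477, 47543, 74895, 112645, 163145, 228987, 313003
D2: 12652, 19066, 27352, 37750, 50500, 65842, 84016
D3: 6414, 8286, 10398, 12750, 15342, 18174
D4: 1872, 2112, 2352, 2592, 2832
D5: 240, 240, 240, 240
The fifth differences are constant (240).
2832 + 240 = 3072;  18174 + 3072 = 21246;  84016 + 21246 = 105262;  313003 + 105262 = 418265;  997569 + 418265 = 1415834
3072 + 240 = 3312;  21246 + 3312 = 24558;  105262 + 24558 = 129820;  418265 + 129820 = 548085;  1415834 + 548085 = 1963919
3312 + 240 = 3552;  24558 + 3552 = 28110;  129820 + 28110 = 157930;  548085 + 157930 = 706015;  1963919 + 706015 = 2669934

2669934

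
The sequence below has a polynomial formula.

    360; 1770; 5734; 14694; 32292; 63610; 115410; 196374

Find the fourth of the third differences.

6762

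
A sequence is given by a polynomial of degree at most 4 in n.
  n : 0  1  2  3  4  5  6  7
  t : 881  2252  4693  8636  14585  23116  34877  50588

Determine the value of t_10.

129701

D1: 1371, 2441, 3943, 5949, 8531, 11761, 15711
D2: 1070, 1502, 2006, 2582, 3230, 3950
D3: 432, 504, 576, 648, 720
D4: 72, 72, 72, 72
Fourth differences constant at 72.
720 + 72 = 792;  3950 + 792 = 4742;  15711 + 4742 = 20453;  50588 + 20453 = 71041
792 + 72 = 864;  4742 + 864 = 5606;  20453 + 5606 = 26059;  71041 + 26059 = 97100
864 + 72 = 936;  5606 + 936 = 6542;  26059 + 6542 = 32601;  97100 + 32601 = 129701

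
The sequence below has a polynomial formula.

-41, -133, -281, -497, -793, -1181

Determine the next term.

-1673

Δ: -92, -148, -216, -296, -388
Δ²: -56, -68, -80, -92
Δ³: -12, -12, -12
Third differences constant at -12.
-92 − 12 = -104;  -388 − 104 = -492;  -1181 − 492 = -1673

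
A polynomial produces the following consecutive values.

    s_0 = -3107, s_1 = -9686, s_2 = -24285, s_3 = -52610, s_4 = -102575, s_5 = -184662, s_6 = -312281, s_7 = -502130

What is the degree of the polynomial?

5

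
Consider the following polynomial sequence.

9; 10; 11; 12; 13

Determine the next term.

1 , 1 , 1 , 1
The first differences are constant (1).
13 + 1 = 14

14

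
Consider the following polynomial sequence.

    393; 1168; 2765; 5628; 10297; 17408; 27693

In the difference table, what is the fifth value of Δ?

7111

First differences: 775, 1597, 2863, 4669, 7111, 10285
Second differences: 822, 1266, 1806, 2442, 3174
Third differences: 444, 540, 636, 732
Fourth differences: 96, 96, 96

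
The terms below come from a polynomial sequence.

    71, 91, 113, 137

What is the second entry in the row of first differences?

22

Δ: 20, 22, 24
Δ²: 2, 2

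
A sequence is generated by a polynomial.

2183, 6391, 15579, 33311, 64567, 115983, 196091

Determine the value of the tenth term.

D1: 4208, 9188, 17732, 31256, 51416, 80108
D2: 4980, 8544, 13524, 20160, 28692
D3: 3564, 4980, 6636, 8532
D4: 1416, 1656, 1896
D5: 240, 240
Constant fifth difference = 240, so extend:
1896 + 240 = 2136;  8532 + 2136 = 10668;  28692 + 10668 = 39360;  80108 + 39360 = 119468;  196091 + 119468 = 315559
2136 + 240 = 2376;  10668 + 2376 = 13044;  39360 + 13044 = 52404;  119468 + 52404 = 171872;  315559 + 171872 = 487431
2376 + 240 = 2616;  13044 + 2616 = 15660;  52404 + 15660 = 68064;  171872 + 68064 = 239936;  487431 + 239936 = 727367

727367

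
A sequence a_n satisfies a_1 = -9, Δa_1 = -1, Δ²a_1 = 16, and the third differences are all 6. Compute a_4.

42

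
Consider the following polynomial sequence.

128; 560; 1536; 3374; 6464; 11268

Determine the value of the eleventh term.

82208

432, 976, 1838, 3090, 4804
544, 862, 1252, 1714
318, 390, 462
72, 72
Constant fourth difference = 72, so extend:
462 + 72 = 534;  1714 + 534 = 2248;  4804 + 2248 = 7052;  11268 + 7052 = 18320
534 + 72 = 606;  2248 + 606 = 2854;  7052 + 2854 = 9906;  18320 + 9906 = 28226
606 + 72 = 678;  2854 + 678 = 3532;  9906 + 3532 = 13438;  28226 + 13438 = 41664
678 + 72 = 750;  3532 + 750 = 4282;  13438 + 4282 = 17720;  41664 + 17720 = 59384
750 + 72 = 822;  4282 + 822 = 5104;  17720 + 5104 = 22824;  59384 + 22824 = 82208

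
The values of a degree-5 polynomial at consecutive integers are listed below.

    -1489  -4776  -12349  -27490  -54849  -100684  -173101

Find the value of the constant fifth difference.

-240

First differences: -3287, -7573, -15141, -27359, -45835, -72417
Second differences: -4286, -7568, -12218, -18476, -26582
Third differences: -3282, -4650, -6258, -8106
Fourth differences: -1368, -1608, -1848
Fifth differences: -240, -240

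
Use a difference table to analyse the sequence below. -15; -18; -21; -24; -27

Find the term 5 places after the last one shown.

Δ: -3, -3, -3, -3
The first differences are constant (-3).
-27 − 3 = -30
-30 − 3 = -33
-33 − 3 = -36
-36 − 3 = -39
-39 − 3 = -42

-42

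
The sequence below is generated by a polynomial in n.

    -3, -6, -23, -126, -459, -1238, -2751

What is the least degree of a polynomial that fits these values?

4

Δ: -3, -17, -103, -333, -779, -1513
Δ²: -14, -86, -230, -446, -734
Δ³: -72, -144, -216, -288
Δ⁴: -72, -72, -72
The fourth differences are constant, so the polynomial has degree 4.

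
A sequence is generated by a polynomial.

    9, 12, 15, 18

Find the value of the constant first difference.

3

Δ: 3, 3, 3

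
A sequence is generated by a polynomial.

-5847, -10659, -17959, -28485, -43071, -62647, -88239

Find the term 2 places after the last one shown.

First differences: -4812  -7300  -10526  -14586  -19576  -25592
Second differences: -2488  -3226  -4060  -4990  -6016
Third differences: -738  -834  -930  -1026
Fourth differences: -96  -96  -96
The fourth differences are constant (-96).
-1026 − 96 = -1122;  -6016 − 1122 = -7138;  -25592 − 7138 = -32730;  -88239 − 32730 = -120969
-1122 − 96 = -1218;  -7138 − 1218 = -8356;  -32730 − 8356 = -41086;  -120969 − 41086 = -162055

-162055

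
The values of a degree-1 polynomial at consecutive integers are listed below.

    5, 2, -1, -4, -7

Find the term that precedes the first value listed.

8

First differences: -3, -3, -3, -3
The first differences are constant at -3.
Work back: 5 + 3 = 8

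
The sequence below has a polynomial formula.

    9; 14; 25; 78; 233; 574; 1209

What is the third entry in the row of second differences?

102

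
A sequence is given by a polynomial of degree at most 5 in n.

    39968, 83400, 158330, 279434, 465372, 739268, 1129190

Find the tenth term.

3360032

First differences: 43432, 74930, 121104, 185938, 273896, 389922
Second differences: 31498, 46174, 64834, 87958, 116026
Third differences: 14676, 18660, 23124, 28068
Fourth differences: 3984, 4464, 4944
Fifth differences: 480, 480
The fifth differences are constant (480).
4944 + 480 = 5424;  28068 + 5424 = 33492;  116026 + 33492 = 149518;  389922 + 149518 = 539440;  1129190 + 539440 = 1668630
5424 + 480 = 5904;  33492 + 5904 = 39396;  149518 + 39396 = 188914;  539440 + 188914 = 728354;  1668630 + 728354 = 2396984
5904 + 480 = 6384;  39396 + 6384 = 45780;  188914 + 45780 = 234694;  728354 + 234694 = 963048;  2396984 + 963048 = 3360032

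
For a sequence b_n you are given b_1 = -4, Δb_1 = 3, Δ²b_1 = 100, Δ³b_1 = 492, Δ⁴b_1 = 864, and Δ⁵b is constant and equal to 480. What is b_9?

117732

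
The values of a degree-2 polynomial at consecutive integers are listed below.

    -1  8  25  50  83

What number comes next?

9  17  25  33
8  8  8
The second differences are constant (8).
33 + 8 = 41;  83 + 41 = 124

124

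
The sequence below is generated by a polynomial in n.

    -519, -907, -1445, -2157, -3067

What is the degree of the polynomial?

-388, -538, -712, -910
-150, -174, -198
-24, -24
The third differences are constant, so the polynomial has degree 3.

3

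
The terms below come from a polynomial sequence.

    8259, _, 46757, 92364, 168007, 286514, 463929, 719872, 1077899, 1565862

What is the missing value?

21214

Using the last 8 terms:
45607  75643  118507  177415  255943  358027  487963
30036  42864  58908  78528  102084  129936
12828  16044  19620  23556  27852
3216  3576  3936  4296
360  360  360
Constant fifth difference = 360.
Extend backward: 3216 − 360 = 2856;  12828 − 2856 = 9972;  30036 − 9972 = 20064;  45607 − 20064 = 25543;  46757 − 25543 = 21214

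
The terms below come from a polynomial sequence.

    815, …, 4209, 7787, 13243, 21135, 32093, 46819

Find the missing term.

2023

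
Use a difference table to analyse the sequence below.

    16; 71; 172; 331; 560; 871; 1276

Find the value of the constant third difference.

First differences: 55, 101, 159, 229, 311, 405
Second differences: 46, 58, 70, 82, 94
Third differences: 12, 12, 12, 12

12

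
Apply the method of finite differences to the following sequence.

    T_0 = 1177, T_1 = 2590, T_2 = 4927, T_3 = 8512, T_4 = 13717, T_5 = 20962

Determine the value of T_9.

80422

D1: 1413, 2337, 3585, 5205, 7245
D2: 924, 1248, 1620, 2040
D3: 324, 372, 420
D4: 48, 48
Fourth differences constant at 48.
420 + 48 = 468;  2040 + 468 = 2508;  7245 + 2508 = 9753;  20962 + 9753 = 30715
468 + 48 = 516;  2508 + 516 = 3024;  9753 + 3024 = 12777;  30715 + 12777 = 43492
516 + 48 = 564;  3024 + 564 = 3588;  12777 + 3588 = 16365;  43492 + 16365 = 59857
564 + 48 = 612;  3588 + 612 = 4200;  16365 + 4200 = 20565;  59857 + 20565 = 80422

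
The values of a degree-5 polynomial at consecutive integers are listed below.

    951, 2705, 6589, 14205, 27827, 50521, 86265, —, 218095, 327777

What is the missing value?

Using the first 7 terms:
D1: 1754  3884  7616  13622  22694  35744
D2: 2130  3732  6006  9072  13050
D3: 1602  2274  3066  3978
D4: 672  792  912
D5: 120  120
Constant fifth difference = 120.
Extend forward: 912 + 120 = 1032;  3978 + 1032 = 5010;  13050 + 5010 = 18060;  35744 + 18060 = 53804;  86265 + 53804 = 140069

140069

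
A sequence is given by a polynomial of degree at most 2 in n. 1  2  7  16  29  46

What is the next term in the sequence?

67

D1: 1 , 5 , 9 , 13 , 17
D2: 4 , 4 , 4 , 4
Second differences constant at 4.
17 + 4 = 21;  46 + 21 = 67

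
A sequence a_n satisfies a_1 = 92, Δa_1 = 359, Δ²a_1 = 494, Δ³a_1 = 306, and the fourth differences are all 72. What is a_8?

Build the table forward from the leading diagonal:
Δ⁴: 72  72  72  72  72  72  72  72
Δ³: 306  378  450  522  594  666  738  810
Δ²: 494  800  1178  1628  2150  2744  3410  4148
Δ: 359  853  1653  2831  4459  6609  9353  12763
a: 92  451  1304  2957  5788  10247  16856  26209

26209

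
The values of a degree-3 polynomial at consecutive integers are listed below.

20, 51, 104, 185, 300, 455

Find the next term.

31, 53, 81, 115, 155
22, 28, 34, 40
6, 6, 6
The third differences are constant (6).
40 + 6 = 46;  155 + 46 = 201;  455 + 201 = 656

656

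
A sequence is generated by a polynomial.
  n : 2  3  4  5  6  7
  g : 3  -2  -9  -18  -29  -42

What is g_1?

6

-5, -7, -9, -11, -13
-2, -2, -2, -2
The second differences are constant at -2.
Work back: -5 + 2 = -3;  3 + 3 = 6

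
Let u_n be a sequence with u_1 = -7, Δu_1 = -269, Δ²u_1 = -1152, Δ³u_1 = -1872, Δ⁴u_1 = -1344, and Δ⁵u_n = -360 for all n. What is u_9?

Build the table forward from the leading diagonal:
Fifth differences: -360  -360  -360  -360  -360  -360  -360  -360  -360
Fourth differences: -1344  -1704  -2064  -2424  -2784  -3144  -3504  -3864  -4224
Third differences: -1872  -3216  -4920  -6984  -9408  -12192  -15336  -18840  -22704
Second differences: -1152  -3024  -6240  -11160  -18144  -27552  -39744  -55080  -73920
First differences: -269  -1421  -4445  -10685  -21845  -39989  -67541  -107285  -162365
u: -7  -276  -1697  -6142  -16827  -38672  -78661  -146202  -253487

-253487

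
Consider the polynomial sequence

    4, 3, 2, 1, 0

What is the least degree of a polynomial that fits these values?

1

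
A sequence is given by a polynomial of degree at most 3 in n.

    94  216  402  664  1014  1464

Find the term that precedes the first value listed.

24

Δ: 122  186  262  350  450
Δ²: 64  76  88  100
Δ³: 12  12  12
The third differences are constant at 12.
Work back: 64 − 12 = 52;  122 − 52 = 70;  94 − 70 = 24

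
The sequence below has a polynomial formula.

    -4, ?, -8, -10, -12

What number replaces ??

-6

Using the last 3 terms:
D1: -2, -2
Constant first difference = -2.
Extend backward: -8 + 2 = -6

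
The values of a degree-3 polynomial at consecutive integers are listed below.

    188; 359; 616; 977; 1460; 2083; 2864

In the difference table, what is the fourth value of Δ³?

Δ: 171, 257, 361, 483, 623, 781
Δ²: 86, 104, 122, 140, 158
Δ³: 18, 18, 18, 18

18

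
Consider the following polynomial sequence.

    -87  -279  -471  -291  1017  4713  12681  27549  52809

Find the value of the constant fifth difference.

D1: -192, -192, 180, 1308, 3696, 7968, 14868, 25260
D2: 0, 372, 1128, 2388, 4272, 6900, 10392
D3: 372, 756, 1260, 1884, 2628, 3492
D4: 384, 504, 624, 744, 864
D5: 120, 120, 120, 120

120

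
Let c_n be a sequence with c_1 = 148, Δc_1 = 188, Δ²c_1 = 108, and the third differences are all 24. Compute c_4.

Build the table forward from the leading diagonal:
Δ³: 24  24  24  24
Δ²: 108  132  156  180
Δ: 188  296  428  584
c: 148  336  632  1060

1060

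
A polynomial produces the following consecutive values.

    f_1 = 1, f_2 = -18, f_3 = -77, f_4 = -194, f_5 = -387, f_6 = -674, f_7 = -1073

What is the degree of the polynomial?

3

D1: -19, -59, -117, -193, -287, -399
D2: -40, -58, -76, -94, -112
D3: -18, -18, -18, -18
The third differences are constant, so the polynomial has degree 3.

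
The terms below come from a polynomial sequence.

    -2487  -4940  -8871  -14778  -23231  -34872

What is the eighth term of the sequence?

-70646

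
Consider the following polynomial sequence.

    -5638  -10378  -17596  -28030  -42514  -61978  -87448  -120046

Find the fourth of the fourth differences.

-96

Δ: -4740, -7218, -10434, -14484, -19464, -25470, -32598
Δ²: -2478, -3216, -4050, -4980, -6006, -7128
Δ³: -738, -834, -930, -1026, -1122
Δ⁴: -96, -96, -96, -96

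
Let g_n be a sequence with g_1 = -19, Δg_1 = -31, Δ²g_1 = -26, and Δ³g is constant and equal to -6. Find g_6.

-494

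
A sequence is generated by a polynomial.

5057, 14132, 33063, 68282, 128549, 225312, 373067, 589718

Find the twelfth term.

2642802

9075, 18931, 35219, 60267, 96763, 147755, 216651
9856, 16288, 25048, 36496, 50992, 68896
6432, 8760, 11448, 14496, 17904
2328, 2688, 3048, 3408
360, 360, 360
Fifth differences constant at 360.
3408 + 360 = 3768;  17904 + 3768 = 21672;  68896 + 21672 = 90568;  216651 + 90568 = 307219;  589718 + 307219 = 896937
3768 + 360 = 4128;  21672 + 4128 = 25800;  90568 + 25800 = 116368;  307219 + 116368 = 423587;  896937 + 423587 = 1320524
4128 + 360 = 4488;  25800 + 4488 = 30288;  116368 + 30288 = 146656;  423587 + 146656 = 570243;  1320524 + 570243 = 1890767
4488 + 360 = 4848;  30288 + 4848 = 35136;  146656 + 35136 = 181792;  570243 + 181792 = 752035;  1890767 + 752035 = 2642802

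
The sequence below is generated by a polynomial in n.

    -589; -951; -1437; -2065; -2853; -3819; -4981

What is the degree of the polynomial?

First differences: -362, -486, -628, -788, -966, -1162
Second differences: -124, -142, -160, -178, -196
Third differences: -18, -18, -18, -18
The third differences are constant, so the polynomial has degree 3.

3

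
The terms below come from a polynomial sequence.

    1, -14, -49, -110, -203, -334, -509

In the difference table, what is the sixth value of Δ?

Δ: -15, -35, -61, -93, -131, -175
Δ²: -20, -26, -32, -38, -44
Δ³: -6, -6, -6, -6

-175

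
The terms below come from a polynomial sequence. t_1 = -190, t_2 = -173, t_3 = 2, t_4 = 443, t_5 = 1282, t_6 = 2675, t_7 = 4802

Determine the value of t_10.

First differences: 17  175  441  839  1393  2127
Second differences: 158  266  398  554  734
Third differences: 108  132  156  180
Fourth differences: 24  24  24
The fourth differences are constant (24).
180 + 24 = 204;  734 + 204 = 938;  2127 + 938 = 3065;  4802 + 3065 = 7867
204 + 24 = 228;  938 + 228 = 1166;  3065 + 1166 = 4231;  7867 + 4231 = 12098
228 + 24 = 252;  1166 + 252 = 1418;  4231 + 1418 = 5649;  12098 + 5649 = 17747

17747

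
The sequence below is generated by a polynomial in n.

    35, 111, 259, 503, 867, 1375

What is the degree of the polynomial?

3

Δ: 76, 148, 244, 364, 508
Δ²: 72, 96, 120, 144
Δ³: 24, 24, 24
The third differences are constant, so the polynomial has degree 3.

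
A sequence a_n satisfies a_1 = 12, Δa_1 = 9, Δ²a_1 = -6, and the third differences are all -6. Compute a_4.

Build the table forward from the leading diagonal:
D3: -6, -6, -6, -6
D2: -6, -12, -18, -24
D1: 9, 3, -9, -27
a: 12, 21, 24, 15

15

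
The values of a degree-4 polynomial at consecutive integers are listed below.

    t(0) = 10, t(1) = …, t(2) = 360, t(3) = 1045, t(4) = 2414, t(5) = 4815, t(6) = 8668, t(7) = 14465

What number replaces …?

83

Using the last 6 terms:
685  1369  2401  3853  5797
684  1032  1452  1944
348  420  492
72  72
Constant fourth difference = 72.
Extend backward: 348 − 72 = 276;  684 − 276 = 408;  685 − 408 = 277;  360 − 277 = 83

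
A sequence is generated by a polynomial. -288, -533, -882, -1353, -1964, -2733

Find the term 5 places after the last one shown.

D1: -245, -349, -471, -611, -769
D2: -104, -122, -140, -158
D3: -18, -18, -18
Constant third difference = -18, so extend:
-158 − 18 = -176;  -769 − 176 = -945;  -2733 − 945 = -3678
-176 − 18 = -194;  -945 − 194 = -1139;  -3678 − 1139 = -4817
-194 − 18 = -212;  -1139 − 212 = -1351;  -4817 − 1351 = -6168
-212 − 18 = -230;  -1351 − 230 = -1581;  -6168 − 1581 = -7749
-230 − 18 = -248;  -1581 − 248 = -1829;  -7749 − 1829 = -9578

-9578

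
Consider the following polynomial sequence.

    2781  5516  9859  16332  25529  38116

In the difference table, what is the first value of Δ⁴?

72

D1: 2735, 4343, 6473, 9197, 12587
D2: 1608, 2130, 2724, 3390
D3: 522, 594, 666
D4: 72, 72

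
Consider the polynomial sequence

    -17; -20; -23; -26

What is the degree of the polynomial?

D1: -3, -3, -3
The first differences are constant, so the polynomial has degree 1.

1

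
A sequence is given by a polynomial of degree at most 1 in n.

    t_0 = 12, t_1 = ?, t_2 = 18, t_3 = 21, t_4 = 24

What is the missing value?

Using the last 3 terms:
First differences: 3  3
Constant first difference = 3.
Extend backward: 18 − 3 = 15

15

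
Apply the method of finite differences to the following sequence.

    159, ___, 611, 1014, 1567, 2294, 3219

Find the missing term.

334

Using the last 5 terms:
D1: 403  553  727  925
D2: 150  174  198
D3: 24  24
Constant third difference = 24.
Extend backward: 150 − 24 = 126;  403 − 126 = 277;  611 − 277 = 334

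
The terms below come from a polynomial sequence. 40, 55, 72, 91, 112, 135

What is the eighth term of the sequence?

187

D1: 15 , 17 , 19 , 21 , 23
D2: 2 , 2 , 2 , 2
Constant second difference = 2, so extend:
23 + 2 = 25;  135 + 25 = 160
25 + 2 = 27;  160 + 27 = 187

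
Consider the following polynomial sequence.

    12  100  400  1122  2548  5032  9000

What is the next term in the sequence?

14950

88 , 300 , 722 , 1426 , 2484 , 3968
212 , 422 , 704 , 1058 , 1484
210 , 282 , 354 , 426
72 , 72 , 72
The fourth differences are constant (72).
426 + 72 = 498;  1484 + 498 = 1982;  3968 + 1982 = 5950;  9000 + 5950 = 14950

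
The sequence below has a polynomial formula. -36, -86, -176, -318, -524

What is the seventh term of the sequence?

-1176

Δ: -50  -90  -142  -206
Δ²: -40  -52  -64
Δ³: -12  -12
Constant third difference = -12, so extend:
-64 − 12 = -76;  -206 − 76 = -282;  -524 − 282 = -806
-76 − 12 = -88;  -282 − 88 = -370;  -806 − 370 = -1176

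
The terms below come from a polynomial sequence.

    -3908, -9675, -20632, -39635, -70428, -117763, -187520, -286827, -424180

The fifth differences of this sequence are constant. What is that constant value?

-120

Δ: -5767, -10957, -19003, -30793, -47335, -69757, -99307, -137353
Δ²: -5190, -8046, -11790, -16542, -22422, -29550, -38046
Δ³: -2856, -3744, -4752, -5880, -7128, -8496
Δ⁴: -888, -1008, -1128, -1248, -1368
Δ⁵: -120, -120, -120, -120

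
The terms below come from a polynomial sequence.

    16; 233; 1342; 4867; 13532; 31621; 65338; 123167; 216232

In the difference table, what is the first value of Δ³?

Δ: 217, 1109, 3525, 8665, 18089, 33717, 57829, 93065
Δ²: 892, 2416, 5140, 9424, 15628, 24112, 35236
Δ³: 1524, 2724, 4284, 6204, 8484, 11124
Δ⁴: 1200, 1560, 1920, 2280, 2640
Δ⁵: 360, 360, 360, 360

1524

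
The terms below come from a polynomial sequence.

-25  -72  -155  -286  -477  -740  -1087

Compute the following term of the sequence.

-1530

First differences: -47, -83, -131, -191, -263, -347
Second differences: -36, -48, -60, -72, -84
Third differences: -12, -12, -12, -12
Constant third difference = -12, so extend:
-84 − 12 = -96;  -347 − 96 = -443;  -1087 − 443 = -1530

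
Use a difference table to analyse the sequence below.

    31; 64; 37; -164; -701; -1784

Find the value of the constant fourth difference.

Δ: 33, -27, -201, -537, -1083
Δ²: -60, -174, -336, -546
Δ³: -114, -162, -210
Δ⁴: -48, -48

-48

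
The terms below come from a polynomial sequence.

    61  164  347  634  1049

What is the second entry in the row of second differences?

Δ: 103, 183, 287, 415
Δ²: 80, 104, 128
Δ³: 24, 24

104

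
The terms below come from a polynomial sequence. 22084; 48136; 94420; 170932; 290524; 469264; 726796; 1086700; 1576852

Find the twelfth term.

4179556

D1: 26052, 46284, 76512, 119592, 178740, 257532, 359904, 490152
D2: 20232, 30228, 43080, 59148, 78792, 102372, 130248
D3: 9996, 12852, 16068, 19644, 23580, 27876
D4: 2856, 3216, 3576, 3936, 4296
D5: 360, 360, 360, 360
Constant fifth difference = 360, so extend:
4296 + 360 = 4656;  27876 + 4656 = 32532;  130248 + 32532 = 162780;  490152 + 162780 = 652932;  1576852 + 652932 = 2229784
4656 + 360 = 5016;  32532 + 5016 = 37548;  162780 + 37548 = 200328;  652932 + 200328 = 853260;  2229784 + 853260 = 3083044
5016 + 360 = 5376;  37548 + 5376 = 42924;  200328 + 42924 = 243252;  853260 + 243252 = 1096512;  3083044 + 1096512 = 4179556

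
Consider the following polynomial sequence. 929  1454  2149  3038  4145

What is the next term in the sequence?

5494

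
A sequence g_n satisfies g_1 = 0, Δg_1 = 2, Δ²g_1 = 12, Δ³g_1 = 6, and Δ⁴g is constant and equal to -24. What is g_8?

-364

Build the table forward from the leading diagonal:
Δ⁴: -24, -24, -24, -24, -24, -24, -24, -24
Δ³: 6, -18, -42, -66, -90, -114, -138, -162
Δ²: 12, 18, 0, -42, -108, -198, -312, -450
Δ: 2, 14, 32, 32, -10, -118, -316, -628
g: 0, 2, 16, 48, 80, 70, -48, -364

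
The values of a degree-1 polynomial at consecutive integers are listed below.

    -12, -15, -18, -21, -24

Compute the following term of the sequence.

-27

D1: -3, -3, -3, -3
Constant first difference = -3, so extend:
-24 − 3 = -27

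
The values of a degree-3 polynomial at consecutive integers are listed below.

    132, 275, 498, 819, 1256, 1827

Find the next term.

D1: 143, 223, 321, 437, 571
D2: 80, 98, 116, 134
D3: 18, 18, 18
Third differences constant at 18.
134 + 18 = 152;  571 + 152 = 723;  1827 + 723 = 2550

2550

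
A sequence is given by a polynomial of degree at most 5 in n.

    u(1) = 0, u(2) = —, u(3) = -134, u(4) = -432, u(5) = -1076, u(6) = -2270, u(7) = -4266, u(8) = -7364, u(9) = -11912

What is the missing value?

Using the last 7 terms:
-298, -644, -1194, -1996, -3098, -4548
-346, -550, -802, -1102, -1450
-204, -252, -300, -348
-48, -48, -48
Constant fourth difference = -48.
Extend backward: -204 + 48 = -156;  -346 + 156 = -190;  -298 + 190 = -108;  -134 + 108 = -26

-26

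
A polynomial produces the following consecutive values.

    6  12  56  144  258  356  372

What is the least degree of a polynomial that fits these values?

4

6, 44, 88, 114, 98, 16
38, 44, 26, -16, -82
6, -18, -42, -66
-24, -24, -24
The fourth differences are constant, so the polynomial has degree 4.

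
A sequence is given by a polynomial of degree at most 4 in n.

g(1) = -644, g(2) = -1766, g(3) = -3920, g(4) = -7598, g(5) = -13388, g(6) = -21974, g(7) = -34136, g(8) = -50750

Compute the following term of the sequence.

-72788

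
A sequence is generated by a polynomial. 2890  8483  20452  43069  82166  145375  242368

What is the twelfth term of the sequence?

D1: 5593, 11969, 22617, 39097, 63209, 96993
D2: 6376, 10648, 16480, 24112, 33784
D3: 4272, 5832, 7632, 9672
D4: 1560, 1800, 2040
D5: 240, 240
The fifth differences are constant (240).
2040 + 240 = 2280;  9672 + 2280 = 11952;  33784 + 11952 = 45736;  96993 + 45736 = 142729;  242368 + 142729 = 385097
2280 + 240 = 2520;  11952 + 2520 = 14472;  45736 + 14472 = 60208;  142729 + 60208 = 202937;  385097 + 202937 = 588034
2520 + 240 = 2760;  14472 + 2760 = 17232;  60208 + 17232 = 77440;  202937 + 77440 = 280377;  588034 + 280377 = 868411
2760 + 240 = 3000;  17232 + 3000 = 20232;  77440 + 20232 = 97672;  280377 + 97672 = 378049;  868411 + 378049 = 1246460
3000 + 240 = 3240;  20232 + 3240 = 23472;  97672 + 23472 = 121144;  378049 + 121144 = 499193;  1246460 + 499193 = 1745653

1745653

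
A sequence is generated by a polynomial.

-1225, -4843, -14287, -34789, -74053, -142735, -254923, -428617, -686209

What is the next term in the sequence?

-3618  -9444  -20502  -39264  -68682  -112188  -173694  -257592
-5826  -11058  -18762  -29418  -43506  -61506  -83898
-5232  -7704  -10656  -14088  -18000  -22392
-2472  -2952  -3432  -3912  -4392
-480  -480  -480  -480
Constant fifth difference = -480, so extend:
-4392 − 480 = -4872;  -22392 − 4872 = -27264;  -83898 − 27264 = -111162;  -257592 − 111162 = -368754;  -686209 − 368754 = -1054963

-1054963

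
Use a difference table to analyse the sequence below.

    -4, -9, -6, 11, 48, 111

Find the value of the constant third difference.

First differences: -5, 3, 17, 37, 63
Second differences: 8, 14, 20, 26
Third differences: 6, 6, 6

6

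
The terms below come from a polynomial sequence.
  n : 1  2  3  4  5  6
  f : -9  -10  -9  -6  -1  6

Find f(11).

71

D1: -1, 1, 3, 5, 7
D2: 2, 2, 2, 2
Constant second difference = 2, so extend:
7 + 2 = 9;  6 + 9 = 15
9 + 2 = 11;  15 + 11 = 26
11 + 2 = 13;  26 + 13 = 39
13 + 2 = 15;  39 + 15 = 54
15 + 2 = 17;  54 + 17 = 71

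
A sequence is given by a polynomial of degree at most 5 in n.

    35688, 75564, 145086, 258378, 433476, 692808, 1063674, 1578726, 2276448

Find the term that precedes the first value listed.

39876  69522  113292  175098  259332  370866  515052  697722
29646  43770  61806  84234  111534  144186  182670
14124  18036  22428  27300  32652  38484
3912  4392  4872  5352  5832
480  480  480  480
The fifth differences are constant at 480.
Work back: 3912 − 480 = 3432;  14124 − 3432 = 10692;  29646 − 10692 = 18954;  39876 − 18954 = 20922;  35688 − 20922 = 14766

14766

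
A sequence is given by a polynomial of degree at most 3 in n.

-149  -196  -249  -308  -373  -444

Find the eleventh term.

-889

-47  -53  -59  -65  -71
-6  -6  -6  -6
Second differences constant at -6.
-71 − 6 = -77;  -444 − 77 = -521
-77 − 6 = -83;  -521 − 83 = -604
-83 − 6 = -89;  -604 − 89 = -693
-89 − 6 = -95;  -693 − 95 = -788
-95 − 6 = -101;  -788 − 101 = -889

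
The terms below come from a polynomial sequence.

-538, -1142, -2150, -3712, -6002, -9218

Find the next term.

-13582

D1: -604 , -1008 , -1562 , -2290 , -3216
D2: -404 , -554 , -728 , -926
D3: -150 , -174 , -198
D4: -24 , -24
Constant fourth difference = -24, so extend:
-198 − 24 = -222;  -926 − 222 = -1148;  -3216 − 1148 = -4364;  -9218 − 4364 = -13582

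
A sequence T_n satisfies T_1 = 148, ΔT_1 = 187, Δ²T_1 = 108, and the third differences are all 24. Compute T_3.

630

Build the table forward from the leading diagonal:
D3: 24, 24, 24
D2: 108, 132, 156
D1: 187, 295, 427
T: 148, 335, 630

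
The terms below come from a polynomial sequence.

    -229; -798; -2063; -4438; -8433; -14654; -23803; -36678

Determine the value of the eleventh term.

-107079

D1: -569, -1265, -2375, -3995, -6221, -9149, -12875
D2: -696, -1110, -1620, -2226, -2928, -3726
D3: -414, -510, -606, -702, -798
D4: -96, -96, -96, -96
Constant fourth difference = -96, so extend:
-798 − 96 = -894;  -3726 − 894 = -4620;  -12875 − 4620 = -17495;  -36678 − 17495 = -54173
-894 − 96 = -990;  -4620 − 990 = -5610;  -17495 − 5610 = -23105;  -54173 − 23105 = -77278
-990 − 96 = -1086;  -5610 − 1086 = -6696;  -23105 − 6696 = -29801;  -77278 − 29801 = -107079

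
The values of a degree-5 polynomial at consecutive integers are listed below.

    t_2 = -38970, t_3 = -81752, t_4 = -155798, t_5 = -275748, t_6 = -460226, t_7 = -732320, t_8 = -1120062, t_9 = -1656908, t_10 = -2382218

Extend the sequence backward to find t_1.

-16316

-42782, -74046, -119950, -184478, -272094, -387742, -536846, -725310
-31264, -45904, -64528, -87616, -115648, -149104, -188464
-14640, -18624, -23088, -28032, -33456, -39360
-3984, -4464, -4944, -5424, -5904
-480, -480, -480, -480
The fifth differences are constant at -480.
Work back: -3984 + 480 = -3504;  -14640 + 3504 = -11136;  -31264 + 11136 = -20128;  -42782 + 20128 = -22654;  -38970 + 22654 = -16316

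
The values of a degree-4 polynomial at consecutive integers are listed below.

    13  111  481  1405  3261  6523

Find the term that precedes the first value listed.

First differences: 98  370  924  1856  3262
Second differences: 272  554  932  1406
Third differences: 282  378  474
Fourth differences: 96  96
The fourth differences are constant at 96.
Work back: 282 − 96 = 186;  272 − 186 = 86;  98 − 86 = 12;  13 − 12 = 1

1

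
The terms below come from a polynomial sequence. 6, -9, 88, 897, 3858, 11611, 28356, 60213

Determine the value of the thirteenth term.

840138

First differences: -15  97  809  2961  7753  16745  31857
Second differences: 112  712  2152  4792  8992  15112
Third differences: 600  1440  2640  4200  6120
Fourth differences: 840  1200  1560  1920
Fifth differences: 360  360  360
Constant fifth difference = 360, so extend:
1920 + 360 = 2280;  6120 + 2280 = 8400;  15112 + 8400 = 23512;  31857 + 23512 = 55369;  60213 + 55369 = 115582
2280 + 360 = 2640;  8400 + 2640 = 11040;  23512 + 11040 = 34552;  55369 + 34552 = 89921;  115582 + 89921 = 205503
2640 + 360 = 3000;  11040 + 3000 = 14040;  34552 + 14040 = 48592;  89921 + 48592 = 138513;  205503 + 138513 = 344016
3000 + 360 = 3360;  14040 + 3360 = 17400;  48592 + 17400 = 65992;  138513 + 65992 = 204505;  344016 + 204505 = 548521
3360 + 360 = 3720;  17400 + 3720 = 21120;  65992 + 21120 = 87112;  204505 + 87112 = 291617;  548521 + 291617 = 840138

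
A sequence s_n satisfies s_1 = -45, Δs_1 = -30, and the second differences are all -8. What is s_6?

-275

Build the table forward from the leading diagonal:
Δ²: -8, -8, -8, -8, -8, -8
Δ: -30, -38, -46, -54, -62, -70
s: -45, -75, -113, -159, -213, -275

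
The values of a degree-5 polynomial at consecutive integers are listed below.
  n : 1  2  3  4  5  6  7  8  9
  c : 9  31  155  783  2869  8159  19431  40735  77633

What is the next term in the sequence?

137439

22  124  628  2086  5290  11272  21304  36898
102  504  1458  3204  5982  10032  15594
402  954  1746  2778  4050  5562
552  792  1032  1272  1512
240  240  240  240
The fifth differences are constant (240).
1512 + 240 = 1752;  5562 + 1752 = 7314;  15594 + 7314 = 22908;  36898 + 22908 = 59806;  77633 + 59806 = 137439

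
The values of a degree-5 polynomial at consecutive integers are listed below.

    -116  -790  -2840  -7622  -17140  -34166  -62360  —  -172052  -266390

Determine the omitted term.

Using the first 7 terms:
D1: -674  -2050  -4782  -9518  -17026  -28194
D2: -1376  -2732  -4736  -7508  -11168
D3: -1356  -2004  -2772  -3660
D4: -648  -768  -888
D5: -120  -120
Constant fifth difference = -120.
Extend forward: -888 − 120 = -1008;  -3660 − 1008 = -4668;  -11168 − 4668 = -15836;  -28194 − 15836 = -44030;  -62360 − 44030 = -106390

-106390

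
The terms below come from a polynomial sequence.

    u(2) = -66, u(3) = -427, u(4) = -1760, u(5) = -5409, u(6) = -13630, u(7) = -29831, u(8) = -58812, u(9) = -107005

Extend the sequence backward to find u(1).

-5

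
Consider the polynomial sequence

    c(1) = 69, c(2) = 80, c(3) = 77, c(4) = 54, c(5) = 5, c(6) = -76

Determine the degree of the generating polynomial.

D1: 11, -3, -23, -49, -81
D2: -14, -20, -26, -32
D3: -6, -6, -6
The third differences are constant, so the polynomial has degree 3.

3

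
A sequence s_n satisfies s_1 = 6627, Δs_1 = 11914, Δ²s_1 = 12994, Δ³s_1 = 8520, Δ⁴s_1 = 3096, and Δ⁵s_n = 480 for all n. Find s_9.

Build the table forward from the leading diagonal:
D5: 480, 480, 480, 480, 480, 480, 480, 480, 480
D4: 3096, 3576, 4056, 4536, 5016, 5496, 5976, 6456, 6936
D3: 8520, 11616, 15192, 19248, 23784, 28800, 34296, 40272, 46728
D2: 12994, 21514, 33130, 48322, 67570, 91354, 120154, 154450, 194722
D1: 11914, 24908, 46422, 79552, 127874, 195444, 286798, 406952, 561402
s: 6627, 18541, 43449, 89871, 169423, 297297, 492741, 779539, 1186491

1186491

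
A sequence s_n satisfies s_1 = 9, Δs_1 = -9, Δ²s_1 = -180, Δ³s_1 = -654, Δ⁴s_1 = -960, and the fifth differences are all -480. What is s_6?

Build the table forward from the leading diagonal:
Fifth differences: -480  -480  -480  -480  -480  -480
Fourth differences: -960  -1440  -1920  -2400  -2880  -3360
Third differences: -654  -1614  -3054  -4974  -7374  -10254
Second differences: -180  -834  -2448  -5502  -10476  -17850
First differences: -9  -189  -1023  -3471  -8973  -19449
s: 9  0  -189  -1212  -4683  -13656

-13656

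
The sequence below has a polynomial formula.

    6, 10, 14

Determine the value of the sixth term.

First differences: 4  4
First differences constant at 4.
14 + 4 = 18
18 + 4 = 22
22 + 4 = 26

26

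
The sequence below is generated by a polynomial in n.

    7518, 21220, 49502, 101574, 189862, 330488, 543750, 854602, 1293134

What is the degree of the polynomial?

13702, 28282, 52072, 88288, 140626, 213262, 310852, 438532
14580, 23790, 36216, 52338, 72636, 97590, 127680
9210, 12426, 16122, 20298, 24954, 30090
3216, 3696, 4176, 4656, 5136
480, 480, 480, 480
The fifth differences are constant, so the polynomial has degree 5.

5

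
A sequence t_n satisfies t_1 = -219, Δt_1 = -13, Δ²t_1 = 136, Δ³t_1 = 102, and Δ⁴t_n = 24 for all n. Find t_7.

Build the table forward from the leading diagonal:
D4: 24, 24, 24, 24, 24, 24, 24
D3: 102, 126, 150, 174, 198, 222, 246
D2: 136, 238, 364, 514, 688, 886, 1108
D1: -13, 123, 361, 725, 1239, 1927, 2813
t: -219, -232, -109, 252, 977, 2216, 4143

4143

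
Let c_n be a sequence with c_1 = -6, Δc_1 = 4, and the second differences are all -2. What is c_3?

Build the table forward from the leading diagonal:
D2: -2  -2  -2
D1: 4  2  0
c: -6  -2  0

0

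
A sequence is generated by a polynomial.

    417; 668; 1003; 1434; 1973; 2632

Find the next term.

3423

D1: 251, 335, 431, 539, 659
D2: 84, 96, 108, 120
D3: 12, 12, 12
Constant third difference = 12, so extend:
120 + 12 = 132;  659 + 132 = 791;  2632 + 791 = 3423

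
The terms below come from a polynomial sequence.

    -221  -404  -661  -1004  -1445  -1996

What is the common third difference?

First differences: -183, -257, -343, -441, -551
Second differences: -74, -86, -98, -110
Third differences: -12, -12, -12

-12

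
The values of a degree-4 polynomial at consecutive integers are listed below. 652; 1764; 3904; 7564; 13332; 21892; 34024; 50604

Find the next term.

72604

1112 , 2140 , 3660 , 5768 , 8560 , 12132 , 16580
1028 , 1520 , 2108 , 2792 , 3572 , 4448
492 , 588 , 684 , 780 , 876
96 , 96 , 96 , 96
The fourth differences are constant (96).
876 + 96 = 972;  4448 + 972 = 5420;  16580 + 5420 = 22000;  50604 + 22000 = 72604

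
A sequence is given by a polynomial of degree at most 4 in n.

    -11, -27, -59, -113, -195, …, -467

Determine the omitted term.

Using the first 5 terms:
First differences: -16  -32  -54  -82
Second differences: -16  -22  -28
Third differences: -6  -6
Constant third difference = -6.
Extend forward: -28 − 6 = -34;  -82 − 34 = -116;  -195 − 116 = -311

-311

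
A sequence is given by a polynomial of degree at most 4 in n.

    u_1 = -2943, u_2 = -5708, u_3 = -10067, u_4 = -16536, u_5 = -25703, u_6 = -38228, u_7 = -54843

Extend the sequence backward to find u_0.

-2765, -4359, -6469, -9167, -12525, -16615
-1594, -2110, -2698, -3358, -4090
-516, -588, -660, -732
-72, -72, -72
The fourth differences are constant at -72.
Work back: -516 + 72 = -444;  -1594 + 444 = -1150;  -2765 + 1150 = -1615;  -2943 + 1615 = -1328

-1328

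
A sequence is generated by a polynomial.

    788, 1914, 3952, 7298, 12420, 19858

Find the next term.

30224

First differences: 1126  2038  3346  5122  7438
Second differences: 912  1308  1776  2316
Third differences: 396  468  540
Fourth differences: 72  72
Fourth differences constant at 72.
540 + 72 = 612;  2316 + 612 = 2928;  7438 + 2928 = 10366;  19858 + 10366 = 30224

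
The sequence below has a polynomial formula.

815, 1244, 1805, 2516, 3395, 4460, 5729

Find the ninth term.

8951

First differences: 429  561  711  879  1065  1269
Second differences: 132  150  168  186  204
Third differences: 18  18  18  18
Constant third difference = 18, so extend:
204 + 18 = 222;  1269 + 222 = 1491;  5729 + 1491 = 7220
222 + 18 = 240;  1491 + 240 = 1731;  7220 + 1731 = 8951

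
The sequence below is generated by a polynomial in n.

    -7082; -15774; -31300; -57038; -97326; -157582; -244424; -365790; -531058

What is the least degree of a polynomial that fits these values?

5

-8692, -15526, -25738, -40288, -60256, -86842, -121366, -165268
-6834, -10212, -14550, -19968, -26586, -34524, -43902
-3378, -4338, -5418, -6618, -7938, -9378
-960, -1080, -1200, -1320, -1440
-120, -120, -120, -120
The fifth differences are constant, so the polynomial has degree 5.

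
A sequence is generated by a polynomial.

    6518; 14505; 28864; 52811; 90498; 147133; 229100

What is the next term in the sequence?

344079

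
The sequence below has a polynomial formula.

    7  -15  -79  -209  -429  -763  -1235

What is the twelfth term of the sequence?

-6505

-22, -64, -130, -220, -334, -472
-42, -66, -90, -114, -138
-24, -24, -24, -24
The third differences are constant (-24).
-138 − 24 = -162;  -472 − 162 = -634;  -1235 − 634 = -1869
-162 − 24 = -186;  -634 − 186 = -820;  -1869 − 820 = -2689
-186 − 24 = -210;  -820 − 210 = -1030;  -2689 − 1030 = -3719
-210 − 24 = -234;  -1030 − 234 = -1264;  -3719 − 1264 = -4983
-234 − 24 = -258;  -1264 − 258 = -1522;  -4983 − 1522 = -6505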